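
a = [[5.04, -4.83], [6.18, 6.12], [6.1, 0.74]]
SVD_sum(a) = [[2.76, 1.07], [7.44, 2.88], [5.55, 2.15]] + [[2.28, -5.90], [-1.26, 3.24], [0.55, -1.41]]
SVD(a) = [[-0.28, 0.86], [-0.77, -0.47], [-0.57, 0.21]] @ diag([10.38144199734174, 7.372961552580422]) @ [[-0.93, -0.36], [0.36, -0.93]]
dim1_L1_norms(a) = [9.87, 12.3, 6.84]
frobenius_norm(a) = 12.73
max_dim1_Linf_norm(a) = 6.18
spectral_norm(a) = 10.38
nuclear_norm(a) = 17.75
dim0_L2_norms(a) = [10.04, 7.83]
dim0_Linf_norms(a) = [6.18, 6.12]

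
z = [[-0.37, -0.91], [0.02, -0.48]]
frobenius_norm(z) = 1.09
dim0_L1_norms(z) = [0.39, 1.39]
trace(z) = -0.85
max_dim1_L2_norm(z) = 0.98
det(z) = 0.20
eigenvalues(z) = [(-0.42+0.12j), (-0.42-0.12j)]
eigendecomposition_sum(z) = [[(-0.18+0.16j),-0.45-1.57j], [0.01+0.03j,-0.24-0.03j]] + [[-0.18-0.16j, (-0.46+1.57j)],[(0.01-0.03j), (-0.24+0.03j)]]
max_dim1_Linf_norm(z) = 0.91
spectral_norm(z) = 1.08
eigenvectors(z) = [[0.99+0.00j,(0.99-0j)],  [(0.06-0.13j),0.06+0.13j]]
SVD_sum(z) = [[-0.30, -0.93], [-0.14, -0.43]] + [[-0.07, 0.02], [0.16, -0.05]]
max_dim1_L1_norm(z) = 1.28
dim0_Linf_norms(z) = [0.37, 0.91]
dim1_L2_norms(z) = [0.98, 0.48]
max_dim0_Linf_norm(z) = 0.91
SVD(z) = [[0.91, 0.42], [0.42, -0.91]] @ diag([1.0783463106393814, 0.18157432178156643]) @ [[-0.30, -0.95], [-0.95, 0.30]]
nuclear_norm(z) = 1.26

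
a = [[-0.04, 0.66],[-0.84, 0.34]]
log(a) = [[-0.67, 1.25], [-1.59, 0.05]]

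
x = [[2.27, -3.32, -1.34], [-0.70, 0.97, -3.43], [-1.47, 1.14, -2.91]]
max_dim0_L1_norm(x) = 7.68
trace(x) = 0.33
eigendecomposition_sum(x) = [[-0.61, 0.14, -2.29], [-0.7, 0.16, -2.62], [-0.7, 0.16, -2.61]] + [[5.15, -9.97, 5.5], [0.87, -1.68, 0.92], [-1.32, 2.57, -1.41]] + [[-2.27, 6.5, -4.55],[-0.87, 2.48, -1.74],[0.55, -1.59, 1.11]]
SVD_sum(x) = [[0.67, -0.76, 1.19],[-1.45, 1.64, -2.58],[-1.46, 1.65, -2.59]] + [[1.64, -2.54, -2.53], [0.54, -0.83, -0.83], [0.22, -0.34, -0.34]] + [[-0.04, -0.03, 0.00],  [0.21, 0.16, -0.02],  [-0.23, -0.17, 0.02]]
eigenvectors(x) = [[0.53, 0.96, -0.91], [0.60, 0.16, -0.35], [0.60, -0.25, 0.22]]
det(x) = -8.35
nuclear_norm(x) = 9.62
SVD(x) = [[-0.31, -0.94, 0.12], [0.67, -0.31, -0.67], [0.67, -0.13, 0.73]] @ diag([5.046365756268986, 4.180049047451086, 0.39583154858981623]) @ [[-0.43,0.48,-0.76], [-0.42,0.64,0.64], [-0.80,-0.59,0.07]]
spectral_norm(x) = 5.05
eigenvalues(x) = [-3.06, 2.06, 1.33]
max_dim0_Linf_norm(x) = 3.43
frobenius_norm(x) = 6.56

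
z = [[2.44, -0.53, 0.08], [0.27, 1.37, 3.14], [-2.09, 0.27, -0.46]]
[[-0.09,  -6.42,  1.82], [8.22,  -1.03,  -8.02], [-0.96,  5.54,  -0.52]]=z @ [[0.13, -2.30, 0.62], [1.09, 1.42, -0.91], [2.13, -0.75, -2.21]]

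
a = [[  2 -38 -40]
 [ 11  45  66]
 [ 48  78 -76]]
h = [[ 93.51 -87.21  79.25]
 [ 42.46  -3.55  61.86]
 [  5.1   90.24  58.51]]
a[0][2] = -40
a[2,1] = 78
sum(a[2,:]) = 50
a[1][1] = 45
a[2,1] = 78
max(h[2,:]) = 90.24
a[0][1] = -38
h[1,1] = -3.55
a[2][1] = 78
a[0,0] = 2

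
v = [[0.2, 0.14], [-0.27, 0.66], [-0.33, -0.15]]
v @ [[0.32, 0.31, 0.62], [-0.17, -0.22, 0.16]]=[[0.04, 0.03, 0.15], [-0.2, -0.23, -0.06], [-0.08, -0.07, -0.23]]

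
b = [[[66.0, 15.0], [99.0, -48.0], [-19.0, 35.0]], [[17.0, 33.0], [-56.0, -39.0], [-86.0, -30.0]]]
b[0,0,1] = 15.0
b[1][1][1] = -39.0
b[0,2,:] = [-19.0, 35.0]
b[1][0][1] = 33.0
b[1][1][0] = -56.0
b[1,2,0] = -86.0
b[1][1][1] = -39.0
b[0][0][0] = 66.0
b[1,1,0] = -56.0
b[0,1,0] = 99.0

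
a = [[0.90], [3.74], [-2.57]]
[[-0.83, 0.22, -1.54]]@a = [[4.03]]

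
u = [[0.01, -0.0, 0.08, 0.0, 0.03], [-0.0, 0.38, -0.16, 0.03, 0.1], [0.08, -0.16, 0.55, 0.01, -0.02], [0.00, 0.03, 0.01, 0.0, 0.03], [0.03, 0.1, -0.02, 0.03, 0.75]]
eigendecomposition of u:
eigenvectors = [[-0.70, -0.7, 0.12, 0.13, 0.01], [0.1, -0.02, 0.86, -0.37, 0.33], [0.14, 0.08, 0.46, 0.83, -0.29], [-0.70, 0.71, 0.09, 0.01, 0.04], [0.05, 0.00, -0.18, 0.4, 0.90]]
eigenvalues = [-0.01, 0.0, 0.28, 0.63, 0.79]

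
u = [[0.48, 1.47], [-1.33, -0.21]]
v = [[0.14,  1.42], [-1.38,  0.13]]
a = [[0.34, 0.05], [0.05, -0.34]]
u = v + a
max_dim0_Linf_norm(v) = 1.42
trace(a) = 0.00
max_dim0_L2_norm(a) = 0.34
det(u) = 1.85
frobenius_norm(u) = 2.05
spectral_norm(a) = 0.34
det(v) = 1.98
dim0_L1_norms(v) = [1.52, 1.55]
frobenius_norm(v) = 1.99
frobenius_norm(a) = 0.49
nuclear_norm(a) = 0.69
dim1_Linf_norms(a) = [0.34, 0.34]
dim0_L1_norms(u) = [1.81, 1.68]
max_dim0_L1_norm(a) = 0.39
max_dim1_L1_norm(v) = 1.56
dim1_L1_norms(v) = [1.56, 1.51]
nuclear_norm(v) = 2.81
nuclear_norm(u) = 2.81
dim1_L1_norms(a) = [0.39, 0.39]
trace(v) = 0.27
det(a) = -0.12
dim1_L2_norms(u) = [1.55, 1.35]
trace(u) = 0.27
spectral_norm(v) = 1.43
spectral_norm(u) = 1.76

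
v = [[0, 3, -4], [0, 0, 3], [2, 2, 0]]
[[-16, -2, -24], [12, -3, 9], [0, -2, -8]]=v @[[0, 1, 0], [0, -2, -4], [4, -1, 3]]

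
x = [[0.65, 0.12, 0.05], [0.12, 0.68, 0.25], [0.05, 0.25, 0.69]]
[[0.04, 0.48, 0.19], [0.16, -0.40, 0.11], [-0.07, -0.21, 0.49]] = x@[[0.02, 0.88, 0.26], [0.31, -0.70, -0.16], [-0.21, -0.12, 0.75]]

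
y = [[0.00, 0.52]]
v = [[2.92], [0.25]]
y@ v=[[0.13]]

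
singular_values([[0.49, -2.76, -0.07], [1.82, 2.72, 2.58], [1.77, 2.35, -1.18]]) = [5.05, 2.58, 1.77]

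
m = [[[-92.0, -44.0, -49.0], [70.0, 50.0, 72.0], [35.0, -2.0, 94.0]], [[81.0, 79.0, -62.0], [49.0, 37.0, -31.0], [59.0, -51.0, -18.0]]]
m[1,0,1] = 79.0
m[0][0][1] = -44.0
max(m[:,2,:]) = 94.0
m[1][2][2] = -18.0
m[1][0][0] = 81.0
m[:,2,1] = [-2.0, -51.0]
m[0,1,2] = 72.0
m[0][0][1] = -44.0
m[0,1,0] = 70.0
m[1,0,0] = 81.0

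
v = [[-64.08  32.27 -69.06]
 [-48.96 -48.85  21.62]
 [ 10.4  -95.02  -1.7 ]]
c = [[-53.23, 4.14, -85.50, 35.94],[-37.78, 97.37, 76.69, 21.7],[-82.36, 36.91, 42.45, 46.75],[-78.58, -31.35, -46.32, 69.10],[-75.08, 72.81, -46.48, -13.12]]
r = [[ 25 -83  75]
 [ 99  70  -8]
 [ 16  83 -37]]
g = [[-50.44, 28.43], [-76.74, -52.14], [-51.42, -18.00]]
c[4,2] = -46.48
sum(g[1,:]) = -128.88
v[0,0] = -64.08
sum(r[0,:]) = 17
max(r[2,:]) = 83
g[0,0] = -50.44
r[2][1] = 83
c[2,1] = 36.91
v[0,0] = -64.08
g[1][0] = -76.74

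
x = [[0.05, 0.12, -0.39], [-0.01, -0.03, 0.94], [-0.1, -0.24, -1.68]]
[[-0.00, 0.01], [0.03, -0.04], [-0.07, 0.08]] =x@[[0.05,-0.05],[0.05,-0.04],[0.03,-0.04]]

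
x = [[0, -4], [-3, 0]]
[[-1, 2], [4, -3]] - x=[[-1, 6], [7, -3]]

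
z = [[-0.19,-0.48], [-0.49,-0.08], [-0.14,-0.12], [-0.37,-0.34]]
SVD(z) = [[-0.56, 0.66], [-0.51, -0.75], [-0.22, -0.01], [-0.61, 0.03]] @ diag([0.8214202801461244, 0.3532261646093937]) @ [[0.75, 0.66], [0.66, -0.75]]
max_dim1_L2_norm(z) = 0.52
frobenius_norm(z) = 0.89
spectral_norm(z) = 0.82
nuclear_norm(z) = 1.17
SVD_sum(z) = [[-0.34, -0.31], [-0.31, -0.28], [-0.14, -0.12], [-0.38, -0.33]] + [[0.15, -0.17], [-0.18, 0.2], [-0.00, 0.00], [0.01, -0.01]]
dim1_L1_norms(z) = [0.67, 0.57, 0.26, 0.71]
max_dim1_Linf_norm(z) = 0.49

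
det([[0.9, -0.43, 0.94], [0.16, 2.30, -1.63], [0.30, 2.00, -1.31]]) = -0.005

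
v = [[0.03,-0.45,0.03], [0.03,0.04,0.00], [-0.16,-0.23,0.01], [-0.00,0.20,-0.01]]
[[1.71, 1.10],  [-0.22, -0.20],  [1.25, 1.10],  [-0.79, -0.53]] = v @ [[-2.07,  -3.04], [-4.06,  -2.67], [-1.77,  -0.39]]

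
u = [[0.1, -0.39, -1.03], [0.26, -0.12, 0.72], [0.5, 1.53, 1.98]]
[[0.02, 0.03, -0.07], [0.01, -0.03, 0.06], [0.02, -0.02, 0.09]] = u @ [[0.08,-0.00,-0.01], [-0.00,0.04,-0.04], [-0.01,-0.04,0.08]]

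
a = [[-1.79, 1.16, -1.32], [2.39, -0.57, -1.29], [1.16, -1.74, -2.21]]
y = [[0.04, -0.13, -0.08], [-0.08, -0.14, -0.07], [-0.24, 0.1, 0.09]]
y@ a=[[-0.48,0.26,0.29], [-0.27,0.11,0.44], [0.77,-0.49,-0.01]]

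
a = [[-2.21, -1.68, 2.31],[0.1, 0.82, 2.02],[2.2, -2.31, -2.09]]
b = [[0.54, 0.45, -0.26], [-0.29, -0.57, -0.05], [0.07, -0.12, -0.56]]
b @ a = [[-1.72, 0.06, 2.7], [0.47, 0.14, -1.72], [-1.4, 1.08, 1.09]]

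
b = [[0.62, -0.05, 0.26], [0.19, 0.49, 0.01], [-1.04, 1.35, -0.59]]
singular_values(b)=[1.88, 0.66, 0.01]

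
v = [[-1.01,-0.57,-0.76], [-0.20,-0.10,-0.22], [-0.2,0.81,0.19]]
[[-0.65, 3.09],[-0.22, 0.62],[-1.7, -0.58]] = v @ [[1.12,-2.17], [-2.03,-1.18], [0.89,-0.30]]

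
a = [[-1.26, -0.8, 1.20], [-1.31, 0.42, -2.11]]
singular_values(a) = [2.61, 1.79]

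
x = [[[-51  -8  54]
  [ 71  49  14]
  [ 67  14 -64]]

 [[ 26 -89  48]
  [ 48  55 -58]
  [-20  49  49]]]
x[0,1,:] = [71, 49, 14]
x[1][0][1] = -89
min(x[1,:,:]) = -89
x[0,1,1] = 49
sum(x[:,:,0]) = 141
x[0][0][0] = -51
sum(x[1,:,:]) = 108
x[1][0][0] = 26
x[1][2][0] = -20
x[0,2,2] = -64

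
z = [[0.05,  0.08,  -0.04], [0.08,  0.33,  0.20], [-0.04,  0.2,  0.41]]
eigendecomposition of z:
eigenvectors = [[-0.88,0.47,0.04], [0.38,0.67,0.64], [-0.27,-0.58,0.77]]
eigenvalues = [0.0, 0.21, 0.57]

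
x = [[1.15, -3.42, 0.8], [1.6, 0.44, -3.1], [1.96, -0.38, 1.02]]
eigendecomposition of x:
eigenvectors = [[-0.26-0.59j, (-0.26+0.59j), 0.70+0.00j], [(-0.65+0j), -0.65-0.00j, -0.30+0.00j], [-0.30+0.25j, (-0.3-0.25j), 0.64+0.00j]]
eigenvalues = [(-0.36+2.68j), (-0.36-2.68j), (3.34+0j)]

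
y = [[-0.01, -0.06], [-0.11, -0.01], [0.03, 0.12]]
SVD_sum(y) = [[-0.03, -0.05], [-0.04, -0.06], [0.06, 0.10]] + [[0.02, -0.01], [-0.07, 0.05], [-0.03, 0.02]]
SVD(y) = [[0.38, -0.24],[0.46, 0.89],[-0.8, 0.39]] @ diag([0.1464924371071539, 0.09869126542104198]) @ [[-0.54,  -0.84],[-0.84,  0.54]]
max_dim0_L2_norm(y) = 0.13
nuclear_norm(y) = 0.25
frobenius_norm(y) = 0.18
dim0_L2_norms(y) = [0.11, 0.13]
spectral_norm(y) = 0.15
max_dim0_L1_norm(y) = 0.19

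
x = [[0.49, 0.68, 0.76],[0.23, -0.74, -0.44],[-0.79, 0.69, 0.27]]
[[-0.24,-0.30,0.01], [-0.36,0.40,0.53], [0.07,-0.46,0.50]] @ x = [[-0.19, 0.07, -0.05],[-0.50, -0.18, -0.31],[-0.47, 0.73, 0.39]]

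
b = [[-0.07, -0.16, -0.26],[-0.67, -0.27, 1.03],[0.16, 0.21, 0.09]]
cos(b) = [[0.97, 0.0, 0.08], [-0.19, 0.81, 0.0], [0.07, 0.03, 0.91]]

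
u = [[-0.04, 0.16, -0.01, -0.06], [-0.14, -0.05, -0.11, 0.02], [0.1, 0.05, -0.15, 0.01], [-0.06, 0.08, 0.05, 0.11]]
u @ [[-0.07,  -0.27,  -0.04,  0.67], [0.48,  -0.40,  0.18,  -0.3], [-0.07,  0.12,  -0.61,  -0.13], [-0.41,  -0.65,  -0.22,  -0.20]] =[[0.1,-0.02,0.05,-0.06], [-0.01,0.03,0.06,-0.07], [0.02,-0.07,0.09,0.07], [-0.01,-0.08,-0.04,-0.09]]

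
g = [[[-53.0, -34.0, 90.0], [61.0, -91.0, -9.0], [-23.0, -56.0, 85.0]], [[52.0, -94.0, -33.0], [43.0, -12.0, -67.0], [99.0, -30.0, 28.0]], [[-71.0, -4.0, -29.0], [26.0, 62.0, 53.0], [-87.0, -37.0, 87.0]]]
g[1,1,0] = 43.0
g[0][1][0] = 61.0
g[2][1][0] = 26.0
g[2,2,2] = 87.0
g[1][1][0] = 43.0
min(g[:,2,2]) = 28.0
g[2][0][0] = -71.0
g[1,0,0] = 52.0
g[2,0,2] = -29.0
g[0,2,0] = -23.0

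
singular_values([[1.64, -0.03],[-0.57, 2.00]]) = [2.19, 1.49]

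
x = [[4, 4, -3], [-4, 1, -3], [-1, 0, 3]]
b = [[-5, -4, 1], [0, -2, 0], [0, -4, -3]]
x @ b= [[-20, -12, 13], [20, 26, 5], [5, -8, -10]]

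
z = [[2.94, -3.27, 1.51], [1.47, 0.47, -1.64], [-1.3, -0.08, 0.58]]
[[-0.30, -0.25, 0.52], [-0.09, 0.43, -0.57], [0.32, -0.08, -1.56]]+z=[[2.64, -3.52, 2.03], [1.38, 0.90, -2.21], [-0.98, -0.16, -0.98]]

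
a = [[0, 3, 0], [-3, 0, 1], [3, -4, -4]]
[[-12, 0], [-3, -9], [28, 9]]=a @ [[0, 3], [-4, 0], [-3, 0]]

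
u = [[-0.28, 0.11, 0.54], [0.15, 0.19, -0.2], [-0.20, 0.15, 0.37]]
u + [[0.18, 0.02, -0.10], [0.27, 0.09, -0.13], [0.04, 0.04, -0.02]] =[[-0.10,0.13,0.44], [0.42,0.28,-0.33], [-0.16,0.19,0.35]]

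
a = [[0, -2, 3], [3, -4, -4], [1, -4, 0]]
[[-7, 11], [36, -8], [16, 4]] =a @ [[0, 0], [-4, -1], [-5, 3]]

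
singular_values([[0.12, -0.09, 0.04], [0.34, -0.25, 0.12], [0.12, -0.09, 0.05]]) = [0.49, 0.01, 0.0]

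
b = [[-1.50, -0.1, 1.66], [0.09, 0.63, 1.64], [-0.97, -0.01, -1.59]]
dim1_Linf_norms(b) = [1.66, 1.64, 1.59]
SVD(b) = [[-0.65, 0.71, -0.28], [-0.58, -0.22, 0.78], [0.49, 0.67, 0.56]] @ diag([2.862518656236578, 1.7643552544287204, 0.5218596352155455]) @ [[0.15, -0.11, -0.98], [-0.98, -0.12, -0.14], [-0.11, 0.99, -0.12]]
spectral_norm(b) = 2.86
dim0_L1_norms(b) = [2.56, 0.74, 4.89]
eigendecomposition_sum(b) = [[-0.75+0.66j, (-0.04+0.01j), (0.84+1.04j)], [0.11+0.47j, -0.00+0.02j, 0.64-0.12j], [(-0.48-0.58j), (-0.01-0.03j), -0.80+0.61j]] + [[-0.75-0.66j, (-0.04-0.01j), (0.84-1.04j)],[0.11-0.47j, (-0-0.02j), 0.64+0.12j],[(-0.48+0.58j), (-0.01+0.03j), (-0.8-0.61j)]] + [[0.01-0.00j, (-0.02+0j), -0.01+0.00j], [(-0.14+0j), (0.64-0j), 0.36-0.00j], [-0.00+0.00j, 0.01-0.00j, 0.00-0.00j]]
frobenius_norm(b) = 3.40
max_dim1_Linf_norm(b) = 1.66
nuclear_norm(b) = 5.15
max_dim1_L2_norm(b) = 2.24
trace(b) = -2.46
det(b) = 2.64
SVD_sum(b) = [[-0.28, 0.2, 1.82], [-0.25, 0.18, 1.64], [0.22, -0.15, -1.39]] + [[-1.23, -0.16, -0.17],  [0.39, 0.05, 0.05],  [-1.15, -0.15, -0.16]] + [[0.02, -0.14, 0.02], [-0.04, 0.4, -0.05], [-0.03, 0.29, -0.04]]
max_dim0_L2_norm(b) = 2.82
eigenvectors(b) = [[-0.74+0.00j, -0.74-0.00j, -0.04+0.00j], [(-0.17+0.32j), -0.17-0.32j, 1.00+0.00j], [(0.01-0.56j), 0.01+0.56j, 0.01+0.00j]]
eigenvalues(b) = [(-1.55+1.29j), (-1.55-1.29j), (0.65+0j)]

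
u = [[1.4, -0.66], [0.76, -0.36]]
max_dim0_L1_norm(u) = 2.16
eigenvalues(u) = [1.04, -0.0]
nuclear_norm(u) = 1.76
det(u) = -0.00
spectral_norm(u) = 1.76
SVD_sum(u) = [[1.40, -0.66], [0.76, -0.36]] + [[0.0, 0.00], [-0.00, -0.0]]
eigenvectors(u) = [[0.88,0.43],  [0.48,0.90]]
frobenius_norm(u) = 1.76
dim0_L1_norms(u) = [2.16, 1.02]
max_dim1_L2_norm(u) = 1.55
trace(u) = 1.04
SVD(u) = [[-0.88,  -0.48], [-0.48,  0.88]] @ diag([1.761476126324484, 0.0013624936291403407]) @ [[-0.9, 0.43], [-0.43, -0.90]]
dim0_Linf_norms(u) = [1.4, 0.66]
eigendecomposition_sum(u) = [[1.4, -0.66], [0.76, -0.36]] + [[0.00, -0.0], [0.0, -0.00]]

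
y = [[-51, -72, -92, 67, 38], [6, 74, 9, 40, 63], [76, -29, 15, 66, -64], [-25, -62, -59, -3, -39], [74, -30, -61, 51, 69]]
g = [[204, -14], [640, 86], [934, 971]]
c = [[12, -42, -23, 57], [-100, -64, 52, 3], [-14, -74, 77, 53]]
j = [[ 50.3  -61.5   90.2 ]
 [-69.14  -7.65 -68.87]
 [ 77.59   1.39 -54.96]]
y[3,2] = -59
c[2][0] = -14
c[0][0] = 12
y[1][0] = 6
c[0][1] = -42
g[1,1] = 86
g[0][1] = -14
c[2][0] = -14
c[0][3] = 57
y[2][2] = 15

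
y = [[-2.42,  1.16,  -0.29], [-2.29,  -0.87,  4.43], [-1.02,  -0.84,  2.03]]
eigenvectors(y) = [[-0.82+0.00j, 0.24-0.16j, (0.24+0.16j)], [(-0.48+0j), 0.86+0.00j, (0.86-0j)], [(-0.32+0j), 0.35+0.23j, (0.35-0.23j)]]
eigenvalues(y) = [(-1.86+0j), (0.3+1.59j), (0.3-1.59j)]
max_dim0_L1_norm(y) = 6.75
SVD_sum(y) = [[-0.38, -0.13, 0.64],[-2.52, -0.88, 4.29],[-1.18, -0.41, 2.02]] + [[-2.03, 1.31, -0.92], [0.18, -0.11, 0.08], [0.27, -0.18, 0.12]] + [[-0.01,-0.02,-0.01],[0.05,0.12,0.06],[-0.11,-0.25,-0.12]]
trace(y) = -1.26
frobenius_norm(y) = 6.23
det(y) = -4.88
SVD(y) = [[-0.13, 0.99, 0.08], [-0.9, -0.09, -0.43], [-0.42, -0.13, 0.9]] @ diag([5.637984219436233, 2.6235755462421526, 0.3299777182601939]) @ [[0.5, 0.17, -0.85], [-0.78, 0.51, -0.36], [-0.37, -0.84, -0.39]]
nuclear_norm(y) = 8.59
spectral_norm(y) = 5.64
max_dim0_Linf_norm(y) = 4.43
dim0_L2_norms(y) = [3.48, 1.68, 4.88]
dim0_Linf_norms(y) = [2.42, 1.16, 4.43]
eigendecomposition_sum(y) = [[-1.96-0.00j, 1.10+0.00j, -1.40+0.00j], [-1.13-0.00j, 0.64+0.00j, (-0.81+0j)], [(-0.76-0j), 0.43+0.00j, (-0.54+0j)]] + [[(-0.23+0j), 0.03+0.48j, 0.56-0.73j], [(-0.58-0.39j), -0.75+1.25j, 2.62-0.85j], [-0.13-0.31j, (-0.63+0.31j), 1.29+0.34j]] + [[-0.23-0.00j, 0.03-0.48j, (0.56+0.73j)],[(-0.58+0.39j), (-0.75-1.25j), (2.62+0.85j)],[-0.13+0.31j, -0.63-0.31j, (1.29-0.34j)]]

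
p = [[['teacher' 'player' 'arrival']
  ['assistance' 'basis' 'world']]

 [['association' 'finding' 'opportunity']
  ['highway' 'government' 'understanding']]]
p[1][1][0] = 'highway'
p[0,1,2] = 'world'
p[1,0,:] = ['association', 'finding', 'opportunity']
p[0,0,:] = ['teacher', 'player', 'arrival']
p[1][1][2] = 'understanding'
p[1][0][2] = 'opportunity'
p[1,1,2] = 'understanding'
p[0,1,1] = 'basis'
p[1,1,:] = ['highway', 'government', 'understanding']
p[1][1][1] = 'government'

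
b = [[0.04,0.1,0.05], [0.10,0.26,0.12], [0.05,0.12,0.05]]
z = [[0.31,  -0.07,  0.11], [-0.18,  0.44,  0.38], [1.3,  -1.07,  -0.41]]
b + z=[[0.35, 0.03, 0.16], [-0.08, 0.70, 0.50], [1.35, -0.95, -0.36]]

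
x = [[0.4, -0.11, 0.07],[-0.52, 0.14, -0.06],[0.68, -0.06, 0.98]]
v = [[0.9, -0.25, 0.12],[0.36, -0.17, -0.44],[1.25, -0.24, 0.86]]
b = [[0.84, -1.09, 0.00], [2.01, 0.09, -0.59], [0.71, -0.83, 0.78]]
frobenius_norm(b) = 2.84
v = b @ x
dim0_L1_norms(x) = [1.6, 0.31, 1.11]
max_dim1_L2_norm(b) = 2.1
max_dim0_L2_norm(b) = 2.29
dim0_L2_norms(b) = [2.29, 1.37, 0.98]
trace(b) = 1.71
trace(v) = 1.59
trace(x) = 1.52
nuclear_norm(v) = 2.46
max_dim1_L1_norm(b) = 2.69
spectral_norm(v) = 1.77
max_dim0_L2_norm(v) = 1.58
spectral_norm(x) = 1.29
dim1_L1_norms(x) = [0.58, 0.72, 1.72]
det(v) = 0.00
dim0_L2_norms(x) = [0.94, 0.19, 0.98]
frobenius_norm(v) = 1.90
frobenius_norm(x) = 1.38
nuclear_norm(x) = 1.77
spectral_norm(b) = 2.40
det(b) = 1.81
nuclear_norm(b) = 4.36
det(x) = -0.00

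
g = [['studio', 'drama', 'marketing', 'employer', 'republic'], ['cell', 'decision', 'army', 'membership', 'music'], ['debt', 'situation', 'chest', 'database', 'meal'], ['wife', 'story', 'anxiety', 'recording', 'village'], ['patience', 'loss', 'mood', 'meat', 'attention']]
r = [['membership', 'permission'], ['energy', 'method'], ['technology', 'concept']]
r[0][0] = 'membership'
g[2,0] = 'debt'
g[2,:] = ['debt', 'situation', 'chest', 'database', 'meal']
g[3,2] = 'anxiety'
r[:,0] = ['membership', 'energy', 'technology']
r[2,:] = ['technology', 'concept']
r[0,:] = ['membership', 'permission']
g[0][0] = 'studio'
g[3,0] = 'wife'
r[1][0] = 'energy'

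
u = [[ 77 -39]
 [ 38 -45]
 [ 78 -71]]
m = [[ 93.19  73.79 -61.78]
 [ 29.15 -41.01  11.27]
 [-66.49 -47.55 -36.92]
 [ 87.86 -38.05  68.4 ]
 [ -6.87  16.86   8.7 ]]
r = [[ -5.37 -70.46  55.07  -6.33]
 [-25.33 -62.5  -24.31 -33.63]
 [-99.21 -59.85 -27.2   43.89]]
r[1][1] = -62.5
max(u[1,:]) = 38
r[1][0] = -25.33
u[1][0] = 38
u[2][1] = -71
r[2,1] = -59.85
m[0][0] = 93.19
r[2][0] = -99.21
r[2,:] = [-99.21, -59.85, -27.2, 43.89]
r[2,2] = -27.2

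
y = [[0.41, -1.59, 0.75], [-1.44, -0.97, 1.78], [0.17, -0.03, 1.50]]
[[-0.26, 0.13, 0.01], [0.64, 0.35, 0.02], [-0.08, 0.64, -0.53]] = y@[[-0.47, 0.16, -0.27], [0.04, 0.15, -0.23], [-0.0, 0.41, -0.33]]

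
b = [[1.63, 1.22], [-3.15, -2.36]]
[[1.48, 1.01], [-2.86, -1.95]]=b@[[0.78, 0.17], [0.17, 0.60]]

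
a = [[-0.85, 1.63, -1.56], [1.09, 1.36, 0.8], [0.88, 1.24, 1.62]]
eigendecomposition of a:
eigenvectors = [[-0.93,-0.12,-0.60], [0.35,0.55,0.06], [0.13,0.83,0.80]]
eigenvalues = [-1.24, 2.32, 1.05]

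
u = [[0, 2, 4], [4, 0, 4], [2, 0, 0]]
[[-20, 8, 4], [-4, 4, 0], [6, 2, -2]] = u@ [[3, 1, -1], [-2, 4, 0], [-4, 0, 1]]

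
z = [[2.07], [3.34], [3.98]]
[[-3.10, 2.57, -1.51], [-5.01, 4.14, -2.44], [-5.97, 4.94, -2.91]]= z@ [[-1.50, 1.24, -0.73]]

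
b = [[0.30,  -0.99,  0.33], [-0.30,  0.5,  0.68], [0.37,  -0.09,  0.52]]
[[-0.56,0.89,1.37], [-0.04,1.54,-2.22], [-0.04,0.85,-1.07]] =b @ [[0.47,  -0.9,  -0.74], [0.61,  -0.44,  -2.25], [-0.3,  2.19,  -1.93]]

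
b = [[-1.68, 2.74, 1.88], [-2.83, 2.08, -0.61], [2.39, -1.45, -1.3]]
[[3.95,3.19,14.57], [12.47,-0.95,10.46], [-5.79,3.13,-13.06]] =b @ [[-2.95, 3.07, -3.03],[1.28, 3.52, 1.67],[-2.4, -0.69, 2.61]]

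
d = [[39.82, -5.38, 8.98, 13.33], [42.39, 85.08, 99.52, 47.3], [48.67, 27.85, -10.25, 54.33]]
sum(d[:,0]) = 130.88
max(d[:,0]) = 48.67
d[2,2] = -10.25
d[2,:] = [48.67, 27.85, -10.25, 54.33]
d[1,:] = [42.39, 85.08, 99.52, 47.3]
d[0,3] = 13.33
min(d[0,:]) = -5.38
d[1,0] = 42.39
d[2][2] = -10.25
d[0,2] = 8.98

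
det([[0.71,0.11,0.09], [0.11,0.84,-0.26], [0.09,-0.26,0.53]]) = 0.250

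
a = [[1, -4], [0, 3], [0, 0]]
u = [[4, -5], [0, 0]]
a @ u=[[4, -5], [0, 0], [0, 0]]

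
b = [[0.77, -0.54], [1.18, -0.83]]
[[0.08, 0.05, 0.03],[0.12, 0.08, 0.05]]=b @ [[0.15,0.07,0.14], [0.07,0.0,0.14]]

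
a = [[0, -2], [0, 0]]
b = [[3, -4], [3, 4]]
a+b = [[3, -6], [3, 4]]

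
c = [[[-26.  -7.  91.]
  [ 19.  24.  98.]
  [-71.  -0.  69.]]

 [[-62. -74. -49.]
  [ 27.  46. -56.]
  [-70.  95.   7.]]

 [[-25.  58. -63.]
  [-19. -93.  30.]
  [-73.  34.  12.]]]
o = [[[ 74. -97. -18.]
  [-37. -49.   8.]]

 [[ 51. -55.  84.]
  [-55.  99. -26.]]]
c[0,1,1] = 24.0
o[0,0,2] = -18.0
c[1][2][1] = 95.0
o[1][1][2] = -26.0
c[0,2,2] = 69.0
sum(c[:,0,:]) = -157.0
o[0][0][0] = 74.0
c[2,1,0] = -19.0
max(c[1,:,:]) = 95.0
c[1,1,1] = 46.0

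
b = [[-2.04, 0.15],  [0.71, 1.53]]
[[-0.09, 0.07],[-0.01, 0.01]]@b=[[0.23,0.09],[0.03,0.01]]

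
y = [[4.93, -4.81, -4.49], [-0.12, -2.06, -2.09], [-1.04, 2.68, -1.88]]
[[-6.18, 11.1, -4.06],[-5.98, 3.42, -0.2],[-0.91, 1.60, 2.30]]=y@[[1.38,0.71,-0.67], [1.27,-0.18,0.41], [1.53,-1.50,-0.27]]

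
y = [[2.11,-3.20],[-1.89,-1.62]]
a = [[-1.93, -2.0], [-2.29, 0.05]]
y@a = [[3.26, -4.38],[7.36, 3.7]]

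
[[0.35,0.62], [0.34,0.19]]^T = [[0.35, 0.34],[0.62, 0.19]]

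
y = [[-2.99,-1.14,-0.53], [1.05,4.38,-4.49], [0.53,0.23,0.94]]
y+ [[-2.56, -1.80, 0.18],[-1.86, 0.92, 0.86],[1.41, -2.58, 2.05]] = [[-5.55, -2.94, -0.35],[-0.81, 5.3, -3.63],[1.94, -2.35, 2.99]]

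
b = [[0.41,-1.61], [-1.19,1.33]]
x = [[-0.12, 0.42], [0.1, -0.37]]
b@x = [[-0.21, 0.77], [0.28, -0.99]]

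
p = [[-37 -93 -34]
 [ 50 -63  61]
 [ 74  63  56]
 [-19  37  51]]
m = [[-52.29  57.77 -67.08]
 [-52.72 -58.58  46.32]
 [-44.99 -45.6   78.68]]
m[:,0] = [-52.29, -52.72, -44.99]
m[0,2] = -67.08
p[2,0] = 74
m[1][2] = 46.32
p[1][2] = 61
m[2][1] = -45.6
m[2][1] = -45.6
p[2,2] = 56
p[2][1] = 63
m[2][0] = -44.99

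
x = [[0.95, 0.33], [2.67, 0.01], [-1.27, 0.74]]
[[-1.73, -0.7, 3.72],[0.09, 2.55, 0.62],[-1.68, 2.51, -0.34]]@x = [[-8.24, 2.17], [6.11, 0.51], [5.54, -0.78]]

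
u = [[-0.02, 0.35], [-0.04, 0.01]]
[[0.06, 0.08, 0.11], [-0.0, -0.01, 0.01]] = u@[[0.08, 0.26, -0.21], [0.18, 0.25, 0.29]]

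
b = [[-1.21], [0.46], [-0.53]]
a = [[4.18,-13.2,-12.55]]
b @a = [[-5.06, 15.97, 15.19], [1.92, -6.07, -5.77], [-2.22, 7.0, 6.65]]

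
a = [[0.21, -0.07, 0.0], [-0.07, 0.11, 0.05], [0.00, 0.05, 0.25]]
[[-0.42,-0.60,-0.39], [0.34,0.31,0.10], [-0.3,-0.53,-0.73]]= a@[[-0.84, -1.88, -1.37], [3.43, 2.89, 1.48], [-1.89, -2.7, -3.20]]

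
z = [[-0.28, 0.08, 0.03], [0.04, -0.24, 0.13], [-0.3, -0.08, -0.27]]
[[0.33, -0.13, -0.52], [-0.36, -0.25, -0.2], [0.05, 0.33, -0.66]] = z@[[-0.74,0.33,2.13],[1.50,0.2,1.07],[0.20,-1.64,-0.25]]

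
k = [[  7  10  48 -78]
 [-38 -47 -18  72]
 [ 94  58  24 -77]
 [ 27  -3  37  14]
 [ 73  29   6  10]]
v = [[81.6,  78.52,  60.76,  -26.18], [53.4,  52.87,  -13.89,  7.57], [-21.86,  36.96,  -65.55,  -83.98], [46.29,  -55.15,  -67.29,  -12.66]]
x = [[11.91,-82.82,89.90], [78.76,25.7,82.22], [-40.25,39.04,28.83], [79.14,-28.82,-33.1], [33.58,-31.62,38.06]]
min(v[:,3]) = -83.98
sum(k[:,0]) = 163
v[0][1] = 78.52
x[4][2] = 38.06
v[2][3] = -83.98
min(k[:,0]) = -38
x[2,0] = -40.25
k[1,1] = -47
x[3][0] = 79.14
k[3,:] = [27, -3, 37, 14]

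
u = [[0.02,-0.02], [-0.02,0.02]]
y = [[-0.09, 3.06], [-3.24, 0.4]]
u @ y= [[0.06, 0.05],[-0.06, -0.05]]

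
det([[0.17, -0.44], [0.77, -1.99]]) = 0.000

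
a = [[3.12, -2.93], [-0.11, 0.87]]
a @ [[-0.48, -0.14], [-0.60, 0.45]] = [[0.26, -1.76],[-0.47, 0.41]]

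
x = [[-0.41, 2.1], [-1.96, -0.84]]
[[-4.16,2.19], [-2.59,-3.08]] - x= [[-3.75, 0.09], [-0.63, -2.24]]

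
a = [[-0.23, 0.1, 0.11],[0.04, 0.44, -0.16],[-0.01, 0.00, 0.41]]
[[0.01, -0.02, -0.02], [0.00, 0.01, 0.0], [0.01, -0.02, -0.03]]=a @ [[-0.01, 0.07, 0.06], [0.01, -0.01, -0.03], [0.02, -0.05, -0.07]]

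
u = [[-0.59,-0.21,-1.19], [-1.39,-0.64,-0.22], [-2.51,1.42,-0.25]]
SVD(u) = [[-0.22, -0.69, -0.69], [-0.36, -0.60, 0.71], [-0.91, 0.41, -0.11]] @ diag([3.1286076375264313, 1.4123039900359509, 0.8914099450532373]) @ [[0.93, -0.32, 0.18],  [0.15, 0.78, 0.60],  [-0.34, -0.53, 0.78]]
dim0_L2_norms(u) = [2.93, 1.57, 1.24]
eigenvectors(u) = [[-0.49+0.00j, 0.47-0.19j, 0.47+0.19j], [(0.22+0j), 0.78+0.00j, 0.78-0.00j], [(0.84+0j), 0.16-0.32j, 0.16+0.32j]]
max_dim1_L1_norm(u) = 4.18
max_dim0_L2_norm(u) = 2.93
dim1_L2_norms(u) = [1.34, 1.55, 2.89]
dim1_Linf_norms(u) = [1.19, 1.39, 2.51]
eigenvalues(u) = [(1.57+0j), (-1.53+0.43j), (-1.53-0.43j)]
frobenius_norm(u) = 3.55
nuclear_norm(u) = 5.43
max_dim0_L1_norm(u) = 4.49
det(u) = 3.94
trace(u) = -1.48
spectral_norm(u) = 3.13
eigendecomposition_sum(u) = [[0.70+0.00j, -0.33+0.00j, -0.42+0.00j], [(-0.32-0j), (0.15+0j), (0.19-0j)], [-1.21-0.00j, (0.58+0j), (0.72-0j)]] + [[-0.64-0.67j, (0.06+0.84j), (-0.39-0.61j)], [-0.54-1.32j, (-0.4+1.24j), -0.20-1.09j], [-0.65-0.06j, 0.42+0.42j, -0.49-0.15j]] + [[(-0.64+0.67j), 0.06-0.84j, (-0.39+0.61j)],[-0.54+1.32j, (-0.4-1.24j), -0.20+1.09j],[(-0.65+0.06j), 0.42-0.42j, (-0.49+0.15j)]]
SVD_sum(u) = [[-0.65,0.23,-0.13], [-1.04,0.36,-0.21], [-2.63,0.92,-0.52]] + [[-0.15,-0.76,-0.58],[-0.13,-0.67,-0.51],[0.09,0.45,0.35]] + [[0.21, 0.33, -0.48], [-0.21, -0.34, 0.5], [0.03, 0.05, -0.08]]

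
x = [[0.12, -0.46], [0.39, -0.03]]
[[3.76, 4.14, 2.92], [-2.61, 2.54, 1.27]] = x@[[-7.47, 5.93, 2.82], [-10.12, -7.45, -5.62]]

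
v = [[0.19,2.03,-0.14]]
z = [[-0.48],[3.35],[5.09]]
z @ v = [[-0.09, -0.97, 0.07], [0.64, 6.80, -0.47], [0.97, 10.33, -0.71]]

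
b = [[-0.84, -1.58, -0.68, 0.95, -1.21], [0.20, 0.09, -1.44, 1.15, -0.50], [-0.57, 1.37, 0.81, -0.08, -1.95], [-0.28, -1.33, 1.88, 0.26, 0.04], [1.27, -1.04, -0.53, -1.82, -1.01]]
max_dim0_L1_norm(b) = 5.41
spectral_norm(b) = 2.77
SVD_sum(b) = [[0.32, -0.76, -1.18, -0.01, -0.52], [0.27, -0.63, -0.98, -0.01, -0.43], [-0.16, 0.38, 0.59, 0.01, 0.26], [-0.18, 0.43, 0.67, 0.01, 0.29], [0.33, -0.77, -1.2, -0.01, -0.52]] + [[-0.39,0.34,-0.26,0.67,-0.17], [-0.56,0.49,-0.37,0.98,-0.25], [-0.36,0.31,-0.24,0.63,-0.16], [0.31,-0.27,0.21,-0.54,0.14], [0.84,-0.73,0.55,-1.46,0.37]] + [[-0.51, -1.22, 0.7, 0.55, -0.12], [0.1, 0.25, -0.14, -0.11, 0.03], [0.12, 0.3, -0.17, -0.13, 0.03], [-0.64, -1.54, 0.87, 0.69, -0.16], [0.12, 0.3, -0.17, -0.13, 0.03]] + [[-0.04,0.08,0.13,-0.13,-0.44],[0.02,-0.04,-0.06,0.06,0.22],[-0.21,0.38,0.61,-0.60,-2.07],[-0.02,0.03,0.06,-0.05,-0.19],[-0.09,0.16,0.26,-0.25,-0.88]] + [[-0.22, -0.01, -0.07, -0.13, 0.04], [0.37, 0.02, 0.11, 0.23, -0.07], [0.03, 0.00, 0.01, 0.02, -0.01], [0.25, 0.01, 0.08, 0.16, -0.05], [0.07, 0.0, 0.02, 0.04, -0.01]]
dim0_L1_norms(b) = [3.16, 5.41, 5.34, 4.26, 4.71]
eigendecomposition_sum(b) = [[-0.16-0.00j, 0.27+0.00j, 0.31-0.00j, (0.28+0j), -0.19+0.00j], [(-0.03-0j), 0.05+0.00j, (0.06-0j), (0.05+0j), -0.03+0.00j], [(-0.45-0j), (0.76+0j), (0.88-0j), 0.80+0.00j, -0.52+0.00j], [(-0.45-0j), 0.76+0.00j, 0.89-0.00j, (0.8+0j), -0.52+0.00j], [(0.3+0j), (-0.51-0j), (-0.59+0j), -0.54-0.00j, 0.35+0.00j]] + [[(-0.58+0.91j), (0.03-0.8j), -0.54+0.09j, 0.11-1.07j, -0.95-1.06j], [0.07+0.39j, (-0.19-0.22j), (-0.12+0.16j), (-0.24-0.31j), -0.52-0.05j], [0.07+0.33j, (-0.17-0.18j), (-0.1+0.14j), -0.21-0.26j, (-0.44-0.02j)], [(-0.13-0.01j), 0.09-0.04j, (-0.04-0.05j), (0.12-0.04j), 0.06-0.16j], [(0.53+0.33j), -0.46-0.01j, 0.06+0.31j, -0.62-0.05j, (-0.6+0.56j)]] + [[-0.58-0.91j, 0.03+0.80j, (-0.54-0.09j), (0.11+1.07j), (-0.95+1.06j)], [0.07-0.39j, (-0.19+0.22j), -0.12-0.16j, -0.24+0.31j, -0.52+0.05j], [(0.07-0.33j), -0.17+0.18j, (-0.1-0.14j), -0.21+0.26j, -0.44+0.02j], [(-0.13+0.01j), (0.09+0.04j), (-0.04+0.05j), (0.12+0.04j), (0.06+0.16j)], [0.53-0.33j, -0.46+0.01j, 0.06-0.31j, (-0.62+0.05j), (-0.6-0.56j)]] + [[(0.24-0.03j), -0.96+0.52j, (0.04-0.67j), (0.23+0.76j), 0.44+0.17j], [(0.04-0.24j), (0.21+1.06j), -0.62-0.24j, (0.79+0.01j), 0.29-0.37j], [(-0.13+0.05j), 0.47-0.42j, 0.06+0.39j, (-0.23-0.4j), -0.27-0.04j], [0.21+0.16j, -1.13-0.30j, 0.53-0.49j, (-0.39+0.76j), (0.22+0.46j)], [(-0.05+0j), (0.2-0.08j), -0.02+0.13j, (-0.03-0.15j), (-0.08-0.04j)]] + [[(0.24+0.03j),(-0.96-0.52j),(0.04+0.67j),(0.23-0.76j),0.44-0.17j],[(0.04+0.24j),0.21-1.06j,-0.62+0.24j,(0.79-0.01j),0.29+0.37j],[(-0.13-0.05j),(0.47+0.42j),(0.06-0.39j),(-0.23+0.4j),(-0.27+0.04j)],[(0.21-0.16j),-1.13+0.30j,(0.53+0.49j),-0.39-0.76j,0.22-0.46j],[(-0.05-0j),(0.2+0.08j),-0.02-0.13j,-0.03+0.15j,-0.08+0.04j]]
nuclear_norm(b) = 11.34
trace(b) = -0.69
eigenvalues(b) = [(1.92+0j), (-1.36+1.34j), (-1.36-1.34j), (0.05+2.14j), (0.05-2.14j)]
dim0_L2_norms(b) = [1.66, 2.69, 2.65, 2.37, 2.56]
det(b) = 32.00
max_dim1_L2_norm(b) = 2.7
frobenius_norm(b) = 5.40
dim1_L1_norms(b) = [5.26, 3.38, 4.78, 3.79, 5.67]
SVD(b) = [[0.55,0.33,-0.6,0.19,-0.43], [0.46,0.48,0.12,-0.09,0.74], [-0.28,0.30,0.15,0.90,0.06], [-0.31,-0.26,-0.76,0.08,0.50], [0.56,-0.71,0.15,0.38,0.14]] @ diag([2.7729081517211625, 2.7522450738242727, 2.6481454525394064, 2.547136958498209, 0.6215677055443718]) @ [[0.21, -0.50, -0.77, -0.01, -0.34], [-0.43, 0.37, -0.28, 0.75, -0.19], [0.32, 0.76, -0.43, -0.34, 0.08], [-0.09, 0.16, 0.27, -0.26, -0.91], [0.81, 0.04, 0.25, 0.5, -0.14]]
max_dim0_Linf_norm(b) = 1.95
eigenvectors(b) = [[(-0.22+0j),-0.80+0.00j,-0.80-0.00j,(0.39-0.37j),0.39+0.37j],  [-0.04+0.00j,-0.22+0.20j,-0.22-0.20j,-0.23-0.47j,(-0.23+0.47j)],  [(-0.62+0j),-0.18+0.17j,(-0.18-0.17j),-0.17+0.26j,(-0.17-0.26j)],  [-0.62+0.00j,-0.04-0.08j,-0.04+0.08j,0.57+0.00j,(0.57-0j)],  [(0.42+0j),(0.01+0.46j),(0.01-0.46j),-0.08+0.06j,-0.08-0.06j]]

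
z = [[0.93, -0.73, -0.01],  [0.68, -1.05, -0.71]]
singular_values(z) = [1.78, 0.54]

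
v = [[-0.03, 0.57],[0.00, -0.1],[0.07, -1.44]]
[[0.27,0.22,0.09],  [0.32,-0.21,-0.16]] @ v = [[-0.00,0.0], [-0.02,0.43]]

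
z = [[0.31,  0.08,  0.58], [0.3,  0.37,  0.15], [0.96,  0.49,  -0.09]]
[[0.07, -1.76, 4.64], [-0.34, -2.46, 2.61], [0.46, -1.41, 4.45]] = z @ [[1.42, 1.74, 4.55], [-1.92, -6.84, 1.16], [-0.38, -3.02, 5.41]]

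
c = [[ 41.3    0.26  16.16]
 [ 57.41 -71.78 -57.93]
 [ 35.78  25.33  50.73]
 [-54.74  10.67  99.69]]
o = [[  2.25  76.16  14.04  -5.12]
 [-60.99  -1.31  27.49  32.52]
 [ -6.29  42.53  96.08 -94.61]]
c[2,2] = 50.73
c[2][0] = 35.78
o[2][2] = 96.08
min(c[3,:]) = -54.74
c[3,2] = 99.69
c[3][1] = 10.67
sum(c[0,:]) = 57.72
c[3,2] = 99.69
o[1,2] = 27.49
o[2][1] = 42.53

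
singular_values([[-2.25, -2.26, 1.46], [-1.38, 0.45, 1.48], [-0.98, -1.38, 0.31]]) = [4.07, 1.72, 0.12]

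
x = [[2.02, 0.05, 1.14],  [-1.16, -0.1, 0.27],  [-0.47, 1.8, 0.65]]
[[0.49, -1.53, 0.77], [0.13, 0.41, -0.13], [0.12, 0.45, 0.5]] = x@ [[0.00,-0.49,0.18], [-0.09,0.3,0.20], [0.43,-0.49,0.35]]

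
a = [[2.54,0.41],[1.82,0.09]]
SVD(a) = [[-0.82, -0.58], [-0.58, 0.82]] @ diag([3.148519393666012, 0.16439473139065752]) @ [[-0.99, -0.12], [0.12, -0.99]]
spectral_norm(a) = 3.15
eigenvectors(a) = [[0.83, -0.15], [0.56, 0.99]]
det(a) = -0.52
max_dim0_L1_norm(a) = 4.36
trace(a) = 2.63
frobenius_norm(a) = 3.15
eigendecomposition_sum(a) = [[2.56, 0.38], [1.71, 0.26]] + [[-0.02,0.03], [0.11,-0.17]]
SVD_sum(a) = [[2.55, 0.32], [1.80, 0.22]] + [[-0.01,0.09], [0.02,-0.13]]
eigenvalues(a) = [2.81, -0.18]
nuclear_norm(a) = 3.31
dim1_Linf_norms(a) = [2.54, 1.82]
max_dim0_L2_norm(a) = 3.12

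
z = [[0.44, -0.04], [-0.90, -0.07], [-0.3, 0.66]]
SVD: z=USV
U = [[-0.41, 0.09],[0.81, -0.41],[0.41, 0.91]]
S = [1.06, 0.64]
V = [[-0.98, 0.22], [0.22, 0.98]]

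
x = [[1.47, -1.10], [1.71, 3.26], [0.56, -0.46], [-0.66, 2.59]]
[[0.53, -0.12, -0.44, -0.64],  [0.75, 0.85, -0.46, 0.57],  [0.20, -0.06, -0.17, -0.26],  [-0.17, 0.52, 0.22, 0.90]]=x @ [[0.38,0.08,-0.29,-0.22], [0.03,0.22,0.01,0.29]]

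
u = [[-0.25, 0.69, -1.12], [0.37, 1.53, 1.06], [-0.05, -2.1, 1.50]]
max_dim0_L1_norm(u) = 4.32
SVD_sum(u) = [[0.02, 1.0, -0.58], [0.01, 0.69, -0.4], [-0.04, -2.22, 1.29]] + [[-0.15, -0.32, -0.56], [0.39, 0.84, 1.45], [0.05, 0.11, 0.2]] + [[-0.12, 0.02, 0.02], [-0.04, 0.0, 0.01], [-0.06, 0.01, 0.01]]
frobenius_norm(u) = 3.47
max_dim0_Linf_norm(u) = 2.1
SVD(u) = [[-0.39, -0.36, -0.85], [-0.27, 0.93, -0.26], [0.88, 0.13, -0.46]] @ diag([2.927819334802053, 1.861467304618613, 0.14040447498274056]) @ [[-0.02, -0.86, 0.5], [0.23, 0.49, 0.84], [0.97, -0.13, -0.19]]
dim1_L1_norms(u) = [2.06, 2.96, 3.65]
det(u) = -0.77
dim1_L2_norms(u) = [1.34, 1.9, 2.58]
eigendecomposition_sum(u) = [[(-0.21+0j), -0.05+0.00j, (-0.11+0j)], [(0.03-0j), (0.01-0j), (0.01-0j)], [(0.03-0j), (0.01-0j), (0.01-0j)]] + [[(-0.02-0.15j), 0.37-0.79j, -0.51-0.30j], [0.17+0.03j, 0.76+0.70j, (0.52-0.46j)], [-0.04+0.27j, (-1.05+1.21j), 0.74+0.79j]] + [[-0.02+0.15j, 0.37+0.79j, -0.51+0.30j], [0.17-0.03j, (0.76-0.7j), 0.52+0.46j], [(-0.04-0.27j), -1.05-1.21j, (0.74-0.79j)]]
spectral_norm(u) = 2.93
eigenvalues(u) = [(-0.19+0j), (1.49+1.35j), (1.49-1.35j)]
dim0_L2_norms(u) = [0.45, 2.69, 2.15]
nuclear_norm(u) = 4.93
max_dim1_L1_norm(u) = 3.65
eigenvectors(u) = [[-0.98+0.00j, -0.40+0.11j, -0.40-0.11j], [0.13+0.00j, 0.01-0.49j, 0.01+0.49j], [(0.13+0j), 0.76+0.00j, 0.76-0.00j]]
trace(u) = 2.78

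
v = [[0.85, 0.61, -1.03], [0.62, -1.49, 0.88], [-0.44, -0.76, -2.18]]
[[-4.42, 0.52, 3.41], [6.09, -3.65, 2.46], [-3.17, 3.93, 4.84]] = v @ [[-0.25, -1.89, 2.70],[-2.74, 0.68, -1.79],[2.46, -1.66, -2.14]]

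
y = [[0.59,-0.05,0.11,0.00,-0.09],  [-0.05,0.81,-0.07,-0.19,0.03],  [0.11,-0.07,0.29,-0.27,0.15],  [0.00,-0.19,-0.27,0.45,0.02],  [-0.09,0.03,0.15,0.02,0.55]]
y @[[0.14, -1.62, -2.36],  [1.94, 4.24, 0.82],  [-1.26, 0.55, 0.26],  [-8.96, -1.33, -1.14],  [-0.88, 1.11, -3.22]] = [[-0.07, -1.21, -1.11],  [3.33, 3.76, 0.88],  [1.8, 0.21, -0.42],  [-4.08, -1.53, -0.8],  [-0.81, 0.94, -1.52]]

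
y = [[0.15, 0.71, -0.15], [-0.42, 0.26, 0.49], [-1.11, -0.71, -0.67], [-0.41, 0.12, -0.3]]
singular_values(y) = [1.58, 0.75, 0.66]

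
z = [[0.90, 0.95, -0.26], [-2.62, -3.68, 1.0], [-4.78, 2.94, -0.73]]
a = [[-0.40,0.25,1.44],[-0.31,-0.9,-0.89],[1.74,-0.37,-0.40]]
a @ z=[[-7.90, 2.93, -0.70], [6.33, 0.40, -0.17], [4.45, 1.84, -0.53]]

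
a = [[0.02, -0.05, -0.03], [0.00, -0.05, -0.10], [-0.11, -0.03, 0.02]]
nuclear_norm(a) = 0.27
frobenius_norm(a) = 0.17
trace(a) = -0.01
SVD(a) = [[-0.42,-0.12,0.90], [-0.8,-0.41,-0.43], [0.42,-0.9,0.08]] @ diag([0.12504947275561037, 0.11401266681790323, 0.032615045126653745]) @ [[-0.44, 0.39, 0.81], [0.85, 0.47, 0.24], [0.29, -0.79, 0.54]]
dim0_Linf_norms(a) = [0.11, 0.05, 0.1]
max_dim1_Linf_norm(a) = 0.11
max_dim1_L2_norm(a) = 0.12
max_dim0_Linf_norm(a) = 0.11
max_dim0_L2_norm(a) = 0.11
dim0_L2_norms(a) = [0.11, 0.08, 0.11]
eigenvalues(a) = [(0.05+0.04j), (0.05-0.04j), (-0.11+0j)]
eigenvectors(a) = [[(-0.04-0.29j),(-0.04+0.29j),(0.4+0j)], [(-0.61+0.22j),-0.61-0.22j,(0.77+0j)], [(0.7+0j),(0.7-0j),(0.5+0j)]]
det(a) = -0.00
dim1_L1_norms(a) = [0.1, 0.15, 0.16]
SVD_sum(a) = [[0.02,  -0.02,  -0.04], [0.04,  -0.04,  -0.08], [-0.02,  0.02,  0.04]] + [[-0.01, -0.01, -0.00], [-0.04, -0.02, -0.01], [-0.09, -0.05, -0.02]] + [[0.01, -0.02, 0.02], [-0.00, 0.01, -0.01], [0.00, -0.00, 0.0]]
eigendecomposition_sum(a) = [[(0.02+0.01j),-0.01-0.00j,-0.00-0.01j],[0.02-0.05j,0.00+0.02j,(-0.02+0.01j)],[(-0.04+0.05j),0.00-0.02j,0.03+0.00j]] + [[0.02-0.01j, (-0.01+0j), -0.00+0.01j],[0.02+0.05j, 0.00-0.02j, (-0.02-0.01j)],[-0.04-0.05j, 0.02j, 0.03-0.00j]] + [[-0.02+0.00j, -0.03+0.00j, (-0.03-0j)], [-0.04+0.00j, (-0.06+0j), (-0.05-0j)], [-0.03+0.00j, -0.04+0.00j, -0.03-0.00j]]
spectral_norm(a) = 0.13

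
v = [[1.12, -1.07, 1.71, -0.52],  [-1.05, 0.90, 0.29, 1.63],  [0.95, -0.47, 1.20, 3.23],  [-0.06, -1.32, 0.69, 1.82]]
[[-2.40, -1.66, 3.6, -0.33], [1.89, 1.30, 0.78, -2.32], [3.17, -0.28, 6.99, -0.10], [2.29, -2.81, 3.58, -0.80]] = v@[[-0.24, 0.66, 1.24, 1.61], [-0.36, 2.14, -0.34, -0.22], [-1.05, -0.05, 1.45, -1.39], [1.39, 0.05, 1.21, -0.02]]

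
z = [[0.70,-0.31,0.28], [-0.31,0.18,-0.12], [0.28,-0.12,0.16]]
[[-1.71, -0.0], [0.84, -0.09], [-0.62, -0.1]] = z@[[-2.11, -0.09], [1.75, -1.99], [1.10, -1.98]]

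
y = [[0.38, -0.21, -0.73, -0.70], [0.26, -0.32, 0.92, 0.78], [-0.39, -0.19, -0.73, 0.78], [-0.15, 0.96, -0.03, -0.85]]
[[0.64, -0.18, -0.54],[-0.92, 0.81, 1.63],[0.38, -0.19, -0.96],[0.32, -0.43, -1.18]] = y@[[-0.13,0.99,0.29],[0.07,0.17,-1.25],[-0.73,0.23,1.36],[-0.25,0.51,-0.12]]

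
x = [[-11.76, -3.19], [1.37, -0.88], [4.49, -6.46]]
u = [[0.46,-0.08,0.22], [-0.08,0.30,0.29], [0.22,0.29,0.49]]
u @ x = [[-4.53, -2.82], [2.65, -1.88], [0.01, -4.12]]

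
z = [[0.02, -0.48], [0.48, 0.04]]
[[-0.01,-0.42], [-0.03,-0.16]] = z@ [[-0.07,-0.41],  [0.01,0.85]]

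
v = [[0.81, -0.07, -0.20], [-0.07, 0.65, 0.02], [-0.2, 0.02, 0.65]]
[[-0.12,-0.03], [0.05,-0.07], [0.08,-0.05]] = v @[[-0.12, -0.07], [0.06, -0.12], [0.08, -0.09]]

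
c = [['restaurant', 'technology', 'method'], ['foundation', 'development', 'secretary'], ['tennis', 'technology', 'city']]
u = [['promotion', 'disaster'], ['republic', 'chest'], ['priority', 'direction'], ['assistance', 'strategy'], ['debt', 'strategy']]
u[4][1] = 'strategy'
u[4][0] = 'debt'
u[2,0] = 'priority'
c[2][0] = 'tennis'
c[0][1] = 'technology'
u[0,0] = 'promotion'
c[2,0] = 'tennis'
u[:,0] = ['promotion', 'republic', 'priority', 'assistance', 'debt']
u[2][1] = 'direction'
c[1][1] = 'development'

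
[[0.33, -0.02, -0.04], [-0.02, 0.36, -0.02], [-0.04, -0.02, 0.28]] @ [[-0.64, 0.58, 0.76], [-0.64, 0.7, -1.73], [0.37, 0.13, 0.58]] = [[-0.21, 0.17, 0.26], [-0.22, 0.24, -0.65], [0.14, -0.00, 0.17]]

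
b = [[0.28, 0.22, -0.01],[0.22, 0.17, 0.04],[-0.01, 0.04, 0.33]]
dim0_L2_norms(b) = [0.36, 0.28, 0.33]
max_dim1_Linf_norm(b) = 0.33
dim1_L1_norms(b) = [0.51, 0.43, 0.38]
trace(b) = 0.78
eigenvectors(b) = [[-0.61, 0.77, -0.18], [0.79, 0.62, 0.0], [-0.11, 0.14, 0.98]]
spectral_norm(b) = 0.45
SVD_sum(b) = [[0.27,0.22,0.05],[0.22,0.17,0.04],[0.05,0.04,0.01]] + [[0.01, -0.0, -0.06], [-0.00, 0.0, 0.00], [-0.06, 0.0, 0.32]] + [[-0.00, 0.0, -0.00], [0.0, -0.0, 0.00], [-0.00, 0.0, -0.00]]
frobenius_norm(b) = 0.56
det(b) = -0.00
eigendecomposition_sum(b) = [[-0.0, 0.0, -0.00], [0.00, -0.0, 0.0], [-0.00, 0.0, -0.00]] + [[0.27,0.22,0.05],[0.22,0.17,0.04],[0.05,0.04,0.01]] + [[0.01, -0.00, -0.06], [-0.00, 0.0, 0.0], [-0.06, 0.00, 0.32]]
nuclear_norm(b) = 0.79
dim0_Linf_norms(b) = [0.28, 0.22, 0.33]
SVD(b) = [[-0.77, -0.18, -0.61], [-0.62, 0.00, 0.79], [-0.14, 0.98, -0.11]] @ diag([0.4540857581641122, 0.3319187699936925, 0.006004528157804492]) @ [[-0.77, -0.62, -0.14], [-0.18, 0.0, 0.98], [0.61, -0.79, 0.11]]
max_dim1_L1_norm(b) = 0.51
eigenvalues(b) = [-0.01, 0.45, 0.33]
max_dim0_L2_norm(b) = 0.36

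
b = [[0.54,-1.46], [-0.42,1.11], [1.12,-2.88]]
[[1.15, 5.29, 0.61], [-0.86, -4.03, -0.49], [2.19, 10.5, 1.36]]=b @ [[-1.54, 1.30, 2.86],[-1.36, -3.14, 0.64]]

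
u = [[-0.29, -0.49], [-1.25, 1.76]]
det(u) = -1.123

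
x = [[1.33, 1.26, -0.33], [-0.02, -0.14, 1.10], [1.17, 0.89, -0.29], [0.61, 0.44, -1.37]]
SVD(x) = [[-0.65, -0.41, 0.55], [0.23, -0.63, -0.50], [-0.53, -0.31, -0.5], [-0.49, 0.58, -0.43]] @ diag([2.69465099246799, 1.4470047453123027, 0.16772982989007643]) @ [[-0.67, -0.57, 0.48], [-0.37, -0.31, -0.88], [-0.65, 0.76, 0.01]]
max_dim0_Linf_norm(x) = 1.37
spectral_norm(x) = 2.69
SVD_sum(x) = [[1.17,1.01,-0.85], [-0.41,-0.36,0.30], [0.95,0.82,-0.68], [0.87,0.75,-0.63]] + [[0.22, 0.18, 0.51], [0.34, 0.28, 0.80], [0.17, 0.14, 0.39], [-0.31, -0.26, -0.74]] + [[-0.06,0.07,0.00], [0.05,-0.06,-0.0], [0.05,-0.06,-0.0], [0.05,-0.06,-0.00]]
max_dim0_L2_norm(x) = 1.87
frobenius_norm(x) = 3.06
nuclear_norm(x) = 4.31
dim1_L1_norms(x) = [2.92, 1.26, 2.35, 2.42]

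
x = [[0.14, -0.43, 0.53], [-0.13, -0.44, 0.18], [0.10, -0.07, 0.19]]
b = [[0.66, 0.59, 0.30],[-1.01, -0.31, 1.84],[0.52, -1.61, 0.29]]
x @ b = [[0.8, -0.64, -0.60], [0.45, -0.23, -0.8], [0.24, -0.23, -0.04]]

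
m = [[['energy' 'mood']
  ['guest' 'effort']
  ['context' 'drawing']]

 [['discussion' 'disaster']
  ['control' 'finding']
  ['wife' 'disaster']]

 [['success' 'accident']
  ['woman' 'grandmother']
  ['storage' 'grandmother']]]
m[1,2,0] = 'wife'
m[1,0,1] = 'disaster'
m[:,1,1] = ['effort', 'finding', 'grandmother']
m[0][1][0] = 'guest'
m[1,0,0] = 'discussion'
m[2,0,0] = 'success'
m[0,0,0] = 'energy'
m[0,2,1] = 'drawing'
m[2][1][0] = 'woman'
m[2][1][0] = 'woman'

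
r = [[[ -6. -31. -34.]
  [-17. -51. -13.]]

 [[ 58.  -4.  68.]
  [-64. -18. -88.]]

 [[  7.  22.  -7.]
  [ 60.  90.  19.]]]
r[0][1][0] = -17.0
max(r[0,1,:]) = -13.0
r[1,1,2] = -88.0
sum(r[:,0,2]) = 27.0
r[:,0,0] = [-6.0, 58.0, 7.0]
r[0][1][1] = -51.0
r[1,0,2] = 68.0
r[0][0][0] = -6.0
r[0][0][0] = -6.0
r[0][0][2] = -34.0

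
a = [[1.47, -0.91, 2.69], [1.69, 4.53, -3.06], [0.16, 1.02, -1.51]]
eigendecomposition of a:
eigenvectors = [[0.17, -0.77, -0.55], [-0.97, 0.62, 0.54], [-0.19, 0.16, 0.64]]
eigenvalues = [3.63, 1.64, -0.78]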